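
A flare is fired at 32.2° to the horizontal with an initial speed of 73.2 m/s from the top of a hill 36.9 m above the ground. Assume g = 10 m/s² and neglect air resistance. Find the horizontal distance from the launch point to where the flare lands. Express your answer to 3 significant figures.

Components: v_x = 73.2 cos 32.2° = 61.94 m/s, v_y = 73.2 sin 32.2° = 39.01 m/s.
Vertical: 0 = 36.9 + 39.01 t − ½(10) t² ⇒ 5.000 t² − 39.01 t − 36.9 = 0.
t = [39.01 + √(1522 + 738.0)] / 10.00 = 8.655 s.
Horizontal: R = v_x · t = 61.94 × 8.655 = 536 m.

536 m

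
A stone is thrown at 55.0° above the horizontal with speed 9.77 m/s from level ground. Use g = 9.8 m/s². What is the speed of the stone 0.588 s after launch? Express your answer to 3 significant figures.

6.04 m/s

v_x = 9.77 cos 55.0° = 5.604 m/s (constant).
v_y(t) = 9.77 sin 55.0° − g t = 8.003 − 9.8 × 0.588 = 2.241 m/s.
Speed = √(v_x² + v_y²) = √(31.40 + 5.022) = 6.04 m/s.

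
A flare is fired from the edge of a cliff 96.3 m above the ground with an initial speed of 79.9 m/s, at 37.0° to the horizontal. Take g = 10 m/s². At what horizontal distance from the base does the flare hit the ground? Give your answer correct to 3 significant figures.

722 m

Components: v_x = 79.9 cos 37.0° = 63.81 m/s, v_y = 79.9 sin 37.0° = 48.09 m/s.
Vertical: 0 = 96.3 + 48.09 t − ½(10) t² ⇒ 5.000 t² − 48.09 t − 96.3 = 0.
t = [48.09 + √(2313 + 1926)] / 10.00 = 11.32 s.
Horizontal: R = v_x · t = 63.81 × 11.32 = 722 m.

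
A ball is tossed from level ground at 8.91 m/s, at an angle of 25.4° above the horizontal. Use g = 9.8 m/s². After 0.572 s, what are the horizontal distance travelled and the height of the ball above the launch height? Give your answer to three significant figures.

v_x = 8.91 cos 25.4° = 8.049 m/s; v_y0 = 8.91 sin 25.4° = 3.822 m/s.
x = v_x t = 8.049 × 0.572 = 4.60 m.
y = v_y0 t − ½ g t² = 3.822×0.572 − 4.900×0.572² = 0.583 m.

x = 4.60 m, y = 0.583 m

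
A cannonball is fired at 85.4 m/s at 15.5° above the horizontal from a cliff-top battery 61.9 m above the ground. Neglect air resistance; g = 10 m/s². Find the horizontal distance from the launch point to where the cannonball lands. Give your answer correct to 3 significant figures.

Components: v_x = 85.4 cos 15.5° = 82.29 m/s, v_y = 85.4 sin 15.5° = 22.82 m/s.
Vertical: 0 = 61.9 + 22.82 t − ½(10) t² ⇒ 5.000 t² − 22.82 t − 61.9 = 0.
t = [22.82 + √(520.8 + 1238)] / 10.00 = 6.476 s.
Horizontal: R = v_x · t = 82.29 × 6.476 = 533 m.

533 m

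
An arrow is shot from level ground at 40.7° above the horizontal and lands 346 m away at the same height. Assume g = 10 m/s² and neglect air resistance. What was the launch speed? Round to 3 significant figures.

On level ground, R = v₀² sin(2θ) / g, so v₀ = √(R g / sin 2θ).
sin(2 × 40.7°) = 0.9888.
v₀ = √(346 × 10 / 0.9888) = √3499 = 59.2 m/s.

59.2 m/s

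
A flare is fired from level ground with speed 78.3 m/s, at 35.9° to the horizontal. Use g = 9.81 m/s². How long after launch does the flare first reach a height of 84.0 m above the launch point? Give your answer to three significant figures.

2.49 s

v_y0 = 78.3 sin 35.9° = 45.91 m/s.
Set y = v_y0 t − ½ g t² = 84.0: 4.905 t² − 45.91 t + 84.0 = 0.
t = [45.91 ± √(2108 − 1648)] / 9.81 = (45.91 ± 21.45) / 9.81, giving t = 2.49 s or t = 6.87 s.
The flare is on the way up at the first time, so t = 2.49 s.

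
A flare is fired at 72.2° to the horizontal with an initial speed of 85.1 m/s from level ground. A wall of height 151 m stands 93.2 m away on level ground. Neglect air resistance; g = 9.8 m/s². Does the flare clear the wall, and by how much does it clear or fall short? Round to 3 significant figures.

Yes — it clears the wall by 76.4 m.

v_x = 85.1 cos 72.2° = 26.01 m/s; v_y0 = 85.1 sin 72.2° = 81.03 m/s.
Time to reach the wall: t = 93.2 / 26.01 = 3.583 s.
Height at that point: y = 81.03×3.583 − 4.900×3.583² = 227.4 m.
That is 227.4 − 151 = 76.4 m above the top of the wall, so the flare clears it.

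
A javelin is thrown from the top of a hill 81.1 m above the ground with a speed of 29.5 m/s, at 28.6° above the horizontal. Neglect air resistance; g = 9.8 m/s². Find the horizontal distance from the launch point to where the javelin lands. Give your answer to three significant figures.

149 m

Components: v_x = 29.5 cos 28.6° = 25.90 m/s, v_y = 29.5 sin 28.6° = 14.12 m/s.
Vertical: 0 = 81.1 + 14.12 t − ½(9.8) t² ⇒ 4.900 t² − 14.12 t − 81.1 = 0.
t = [14.12 + √(199.4 + 1590)] / 9.800 = 5.757 s.
Horizontal: R = v_x · t = 25.90 × 5.757 = 149 m.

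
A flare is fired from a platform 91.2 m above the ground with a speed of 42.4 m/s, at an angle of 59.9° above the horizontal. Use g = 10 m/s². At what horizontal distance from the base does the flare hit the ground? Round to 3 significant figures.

198 m

Components: v_x = 42.4 cos 59.9° = 21.26 m/s, v_y = 42.4 sin 59.9° = 36.68 m/s.
Vertical: 0 = 91.2 + 36.68 t − ½(10) t² ⇒ 5.000 t² − 36.68 t − 91.2 = 0.
t = [36.68 + √(1345 + 1824)] / 10.00 = 9.297 s.
Horizontal: R = v_x · t = 21.26 × 9.297 = 198 m.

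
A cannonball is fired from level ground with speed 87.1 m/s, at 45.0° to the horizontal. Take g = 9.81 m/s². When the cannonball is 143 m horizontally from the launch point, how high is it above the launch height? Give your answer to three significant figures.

v_x = 87.1 cos 45.0° = 61.59 m/s, v_y0 = 87.1 sin 45.0° = 61.59 m/s.
Time to reach x = 143 m: t = x / v_x = 143 / 61.59 = 2.322 s.
y = v_y0 t − ½ g t² = 61.59×2.322 − 4.905×2.322² = 117 m.

117 m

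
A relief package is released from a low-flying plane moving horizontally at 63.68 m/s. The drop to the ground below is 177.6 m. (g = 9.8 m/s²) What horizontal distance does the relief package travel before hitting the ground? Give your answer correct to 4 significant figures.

383.4 m

Initial vertical velocity is zero, so the fall time comes from h = ½ g t²: t = √(2 × 177.6 / 9.8) = 6.0204 s.
Horizontal motion is uniform at 63.68 m/s, so x = 63.68 × 6.0204 = 383.4 m.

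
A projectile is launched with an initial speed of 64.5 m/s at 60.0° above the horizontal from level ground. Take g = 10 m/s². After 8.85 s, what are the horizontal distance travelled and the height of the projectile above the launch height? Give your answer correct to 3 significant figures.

v_x = 64.5 cos 60.0° = 32.25 m/s; v_y0 = 64.5 sin 60.0° = 55.86 m/s.
x = v_x t = 32.25 × 8.85 = 285 m.
y = v_y0 t − ½ g t² = 55.86×8.85 − 5.000×8.85² = 103 m.

x = 285 m, y = 103 m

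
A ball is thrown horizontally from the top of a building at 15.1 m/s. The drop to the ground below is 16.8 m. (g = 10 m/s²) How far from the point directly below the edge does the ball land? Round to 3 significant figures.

27.7 m

Initial vertical velocity is zero, so the fall time comes from h = ½ g t²: t = √(2 × 16.8 / 10) = 1.833 s.
Horizontal motion is uniform at 15.1 m/s, so x = 15.1 × 1.833 = 27.7 m.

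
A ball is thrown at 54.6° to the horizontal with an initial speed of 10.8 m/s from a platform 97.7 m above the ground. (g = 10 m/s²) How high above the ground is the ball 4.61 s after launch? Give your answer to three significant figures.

32.0 m

v_y0 = 10.8 sin 54.6° = 8.803 m/s.
y(t) = 97.7 + v_y0 t − ½ g t² = 97.7 + 8.803×4.61 − ½×10×4.61² = 32.0 m.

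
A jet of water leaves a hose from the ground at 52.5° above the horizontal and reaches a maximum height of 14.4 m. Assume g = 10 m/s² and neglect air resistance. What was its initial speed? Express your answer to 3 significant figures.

At maximum height v_y = 0, so (v₀ sin θ)² = 2 g H.
v₀ sin 52.5° = √(2 × 10 × 14.4) = 16.97 m/s.
v₀ = 16.97 / sin 52.5° = 16.97 / 0.7934 = 21.4 m/s.

21.4 m/s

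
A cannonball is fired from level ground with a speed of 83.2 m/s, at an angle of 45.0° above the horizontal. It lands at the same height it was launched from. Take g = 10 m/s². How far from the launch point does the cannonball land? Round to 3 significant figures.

692 m

Components: v_x = 83.2 cos 45.0° = 58.83 m/s, v_y = 83.2 sin 45.0° = 58.83 m/s.
Time of flight (same landing height): t = 2 v_y / g = 2 × 58.83 / 10 = 11.77 s.
Range: R = v_x · t = 58.83 × 11.77 = 692 m.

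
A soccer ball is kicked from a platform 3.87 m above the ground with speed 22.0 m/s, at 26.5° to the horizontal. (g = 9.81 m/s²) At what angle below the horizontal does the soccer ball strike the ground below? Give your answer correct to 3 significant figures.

v_x = 22.0 cos 26.5° = 19.69 m/s.
At impact |v_y| = √(v_y0² + 2 g h) = √(9.816² + 2×9.81×3.87) = 13.13 m/s.
Angle below horizontal = arctan(|v_y| / v_x) = arctan(13.13 / 19.69) = 33.7°.

33.7°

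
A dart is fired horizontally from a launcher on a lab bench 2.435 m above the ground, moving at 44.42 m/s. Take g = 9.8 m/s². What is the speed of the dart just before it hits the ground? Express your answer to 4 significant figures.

44.95 m/s

Fall time: t = √(2 × 2.435 / 9.8) = 0.70494 s.
At impact: v_x = 44.42 m/s (unchanged), v_y = g t = 9.8 × 0.70494 = 6.9084 m/s.
Speed = √(v_x² + v_y²) = √(1973.1 + 47.726) = 44.95 m/s.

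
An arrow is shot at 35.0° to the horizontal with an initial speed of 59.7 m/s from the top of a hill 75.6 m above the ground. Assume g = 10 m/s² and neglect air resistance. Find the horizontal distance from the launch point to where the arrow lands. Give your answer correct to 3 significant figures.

Components: v_x = 59.7 cos 35.0° = 48.90 m/s, v_y = 59.7 sin 35.0° = 34.24 m/s.
Vertical: 0 = 75.6 + 34.24 t − ½(10) t² ⇒ 5.000 t² − 34.24 t − 75.6 = 0.
t = [34.24 + √(1172 + 1512)] / 10.00 = 8.605 s.
Horizontal: R = v_x · t = 48.90 × 8.605 = 421 m.

421 m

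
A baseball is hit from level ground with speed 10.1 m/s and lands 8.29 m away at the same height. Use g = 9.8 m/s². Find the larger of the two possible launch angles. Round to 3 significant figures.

Level-ground range: R = v₀² sin(2θ)/g ⇒ sin 2θ = R g / v₀² = 8.29×9.8/10.1² = 0.7964.
2θ = arcsin(0.7964) = 52.79° or 180° − 52.79° = 127.21°.
So θ = 26.4° or θ = 63.6°.

63.6°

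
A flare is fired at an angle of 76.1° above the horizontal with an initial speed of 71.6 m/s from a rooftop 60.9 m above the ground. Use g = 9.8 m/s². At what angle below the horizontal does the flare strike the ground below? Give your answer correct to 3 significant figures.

v_x = 71.6 cos 76.1° = 17.20 m/s.
At impact |v_y| = √(v_y0² + 2 g h) = √(69.50² + 2×9.8×60.9) = 77.61 m/s.
Angle below horizontal = arctan(|v_y| / v_x) = arctan(77.61 / 17.20) = 77.5°.

77.5°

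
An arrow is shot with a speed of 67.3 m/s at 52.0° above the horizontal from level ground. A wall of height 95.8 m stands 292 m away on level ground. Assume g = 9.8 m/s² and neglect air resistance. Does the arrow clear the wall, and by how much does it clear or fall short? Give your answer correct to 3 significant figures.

v_x = 67.3 cos 52.0° = 41.43 m/s; v_y0 = 67.3 sin 52.0° = 53.03 m/s.
Time to reach the wall: t = 292 / 41.43 = 7.048 s.
Height at that point: y = 53.03×7.048 − 4.900×7.048² = 130.4 m.
That is 130.4 − 95.8 = 34.6 m above the top of the wall, so the arrow clears it.

Yes — it clears the wall by 34.6 m.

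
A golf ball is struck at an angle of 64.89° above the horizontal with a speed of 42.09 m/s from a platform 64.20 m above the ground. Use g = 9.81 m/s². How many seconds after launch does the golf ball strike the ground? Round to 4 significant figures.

9.194 s

Vertical component: v_y = 42.09 sin 64.89° = 38.112 m/s.
Taking up as positive with launch at y = 64.20 m, landing at y = 0: 0 = 64.20 + 38.112 t − ½(9.81) t².
Solving 4.905 t² − 38.112 t − 64.20 = 0 gives t = [38.112 + √(38.112² + 4·4.905·64.20)] / 9.810 = 9.194 s.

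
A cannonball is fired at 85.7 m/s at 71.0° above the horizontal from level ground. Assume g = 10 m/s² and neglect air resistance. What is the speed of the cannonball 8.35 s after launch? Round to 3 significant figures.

28.0 m/s

v_x = 85.7 cos 71.0° = 27.90 m/s (constant).
v_y(t) = 85.7 sin 71.0° − g t = 81.03 − 10 × 8.35 = -2.470 m/s.
Speed = √(v_x² + v_y²) = √(778.4 + 6.101) = 28.0 m/s.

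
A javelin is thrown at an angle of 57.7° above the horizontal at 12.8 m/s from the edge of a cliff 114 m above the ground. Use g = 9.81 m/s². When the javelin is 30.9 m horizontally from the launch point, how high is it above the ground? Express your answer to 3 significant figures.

v_x = 12.8 cos 57.7° = 6.840 m/s, v_y0 = 12.8 sin 57.7° = 10.82 m/s.
Time to reach x = 30.9 m: t = x / v_x = 30.9 / 6.840 = 4.518 s.
y = 114 + v_y0 t − ½ g t² = 114 + 10.82×4.518 − 4.905×4.518² = 62.8 m.

62.8 m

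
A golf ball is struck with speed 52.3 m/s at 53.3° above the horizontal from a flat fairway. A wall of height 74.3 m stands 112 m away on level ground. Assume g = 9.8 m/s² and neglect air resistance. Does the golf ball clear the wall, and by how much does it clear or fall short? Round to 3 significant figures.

Yes — it clears the wall by 13.0 m.

v_x = 52.3 cos 53.3° = 31.26 m/s; v_y0 = 52.3 sin 53.3° = 41.93 m/s.
Time to reach the wall: t = 112 / 31.26 = 3.583 s.
Height at that point: y = 41.93×3.583 − 4.900×3.583² = 87.33 m.
That is 87.33 − 74.3 = 13.0 m above the top of the wall, so the golf ball clears it.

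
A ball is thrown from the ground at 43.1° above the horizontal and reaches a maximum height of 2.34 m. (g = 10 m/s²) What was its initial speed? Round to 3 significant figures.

10.0 m/s

At maximum height v_y = 0, so (v₀ sin θ)² = 2 g H.
v₀ sin 43.1° = √(2 × 10 × 2.34) = 6.841 m/s.
v₀ = 6.841 / sin 43.1° = 6.841 / 0.6833 = 10.0 m/s.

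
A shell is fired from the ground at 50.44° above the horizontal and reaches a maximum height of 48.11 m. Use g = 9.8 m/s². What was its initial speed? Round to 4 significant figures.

39.83 m/s

At maximum height v_y = 0, so (v₀ sin θ)² = 2 g H.
v₀ sin 50.44° = √(2 × 9.8 × 48.11) = 30.708 m/s.
v₀ = 30.708 / sin 50.44° = 30.708 / 0.7710 = 39.83 m/s.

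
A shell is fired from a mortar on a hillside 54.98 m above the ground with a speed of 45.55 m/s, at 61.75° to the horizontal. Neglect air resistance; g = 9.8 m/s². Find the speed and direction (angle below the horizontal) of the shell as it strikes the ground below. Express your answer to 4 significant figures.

v_x = 45.55 cos 61.75° = 21.560 m/s (constant).
|v_y| at impact = √((40.125)² + 2×9.8×54.98) = 51.842 m/s.
Speed = √(21.560² + 51.842²) = 56.15 m/s; angle = arctan(51.842/21.560) = 67.42° below horizontal.

56.15 m/s at 67.42° below the horizontal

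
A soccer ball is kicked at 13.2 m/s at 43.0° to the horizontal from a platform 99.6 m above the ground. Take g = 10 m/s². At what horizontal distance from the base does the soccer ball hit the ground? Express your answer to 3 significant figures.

Components: v_x = 13.2 cos 43.0° = 9.654 m/s, v_y = 13.2 sin 43.0° = 9.002 m/s.
Vertical: 0 = 99.6 + 9.002 t − ½(10) t² ⇒ 5.000 t² − 9.002 t − 99.6 = 0.
t = [9.002 + √(81.04 + 1992)] / 10.00 = 5.453 s.
Horizontal: R = v_x · t = 9.654 × 5.453 = 52.6 m.

52.6 m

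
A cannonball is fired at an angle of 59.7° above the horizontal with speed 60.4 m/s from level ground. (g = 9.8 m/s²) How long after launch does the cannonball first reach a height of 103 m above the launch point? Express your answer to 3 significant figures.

v_y0 = 60.4 sin 59.7° = 52.15 m/s.
Set y = v_y0 t − ½ g t² = 103: 4.900 t² − 52.15 t + 103 = 0.
t = [52.15 ± √(2720 − 2019)] / 9.8 = (52.15 ± 26.48) / 9.8, giving t = 2.62 s or t = 8.02 s.
The cannonball is on the way up at the first time, so t = 2.62 s.

2.62 s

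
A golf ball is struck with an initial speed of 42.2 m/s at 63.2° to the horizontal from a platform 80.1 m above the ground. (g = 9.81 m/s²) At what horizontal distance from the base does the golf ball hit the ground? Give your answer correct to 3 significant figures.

Components: v_x = 42.2 cos 63.2° = 19.03 m/s, v_y = 42.2 sin 63.2° = 37.67 m/s.
Vertical: 0 = 80.1 + 37.67 t − ½(9.81) t² ⇒ 4.905 t² − 37.67 t − 80.1 = 0.
t = [37.67 + √(1419 + 1572)] / 9.810 = 9.415 s.
Horizontal: R = v_x · t = 19.03 × 9.415 = 179 m.

179 m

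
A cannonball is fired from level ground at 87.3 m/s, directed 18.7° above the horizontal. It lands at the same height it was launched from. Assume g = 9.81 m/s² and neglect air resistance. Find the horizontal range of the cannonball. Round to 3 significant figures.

Components: v_x = 87.3 cos 18.7° = 82.69 m/s, v_y = 87.3 sin 18.7° = 27.99 m/s.
Time of flight (same landing height): t = 2 v_y / g = 2 × 27.99 / 9.81 = 5.706 s.
Range: R = v_x · t = 82.69 × 5.706 = 472 m.

472 m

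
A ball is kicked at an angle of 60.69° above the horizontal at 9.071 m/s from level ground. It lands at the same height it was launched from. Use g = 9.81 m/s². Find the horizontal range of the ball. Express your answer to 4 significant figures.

7.161 m

Components: v_x = 9.071 cos 60.69° = 4.4406 m/s, v_y = 9.071 sin 60.69° = 7.9098 m/s.
Time of flight (same landing height): t = 2 v_y / g = 2 × 7.9098 / 9.81 = 1.6126 s.
Range: R = v_x · t = 4.4406 × 1.6126 = 7.161 m.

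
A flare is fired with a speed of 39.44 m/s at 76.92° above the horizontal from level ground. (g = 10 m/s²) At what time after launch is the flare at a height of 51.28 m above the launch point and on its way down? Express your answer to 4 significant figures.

5.964 s

v_y0 = 39.44 sin 76.92° = 38.417 m/s.
Set y = v_y0 t − ½ g t² = 51.28: 5.000 t² − 38.417 t + 51.28 = 0.
t = [38.417 ± √(1475.9 − 1025.6)] / 10 = (38.417 ± 21.220) / 10, giving t = 1.720 s or t = 5.964 s.
On the way down corresponds to the larger root: t = 5.964 s.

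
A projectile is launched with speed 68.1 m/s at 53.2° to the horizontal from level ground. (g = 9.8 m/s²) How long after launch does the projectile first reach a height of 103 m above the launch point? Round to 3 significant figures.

v_y0 = 68.1 sin 53.2° = 54.53 m/s.
Set y = v_y0 t − ½ g t² = 103: 4.900 t² − 54.53 t + 103 = 0.
t = [54.53 ± √(2974 − 2019)] / 9.8 = (54.53 ± 30.90) / 9.8, giving t = 2.41 s or t = 8.72 s.
The projectile is on the way up at the first time, so t = 2.41 s.

2.41 s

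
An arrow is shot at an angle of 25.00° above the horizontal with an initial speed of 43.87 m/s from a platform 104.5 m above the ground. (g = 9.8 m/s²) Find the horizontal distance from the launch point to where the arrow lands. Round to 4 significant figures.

273.6 m

Components: v_x = 43.87 cos 25.00° = 39.760 m/s, v_y = 43.87 sin 25.00° = 18.540 m/s.
Vertical: 0 = 104.5 + 18.540 t − ½(9.8) t² ⇒ 4.900 t² − 18.540 t − 104.5 = 0.
t = [18.540 + √(343.73 + 2048.2)] / 9.800 = 6.8824 s.
Horizontal: R = v_x · t = 39.760 × 6.8824 = 273.6 m.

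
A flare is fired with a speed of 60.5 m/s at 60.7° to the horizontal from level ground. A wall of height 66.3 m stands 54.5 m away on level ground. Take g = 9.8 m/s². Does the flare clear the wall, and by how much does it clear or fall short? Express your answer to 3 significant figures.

Yes — it clears the wall by 14.2 m.

v_x = 60.5 cos 60.7° = 29.61 m/s; v_y0 = 60.5 sin 60.7° = 52.76 m/s.
Time to reach the wall: t = 54.5 / 29.61 = 1.841 s.
Height at that point: y = 52.76×1.841 − 4.900×1.841² = 80.52 m.
That is 80.52 − 66.3 = 14.2 m above the top of the wall, so the flare clears it.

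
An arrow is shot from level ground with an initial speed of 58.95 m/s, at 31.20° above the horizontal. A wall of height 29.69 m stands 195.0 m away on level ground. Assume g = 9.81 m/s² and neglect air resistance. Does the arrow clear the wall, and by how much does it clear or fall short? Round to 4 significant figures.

v_x = 58.95 cos 31.20° = 50.424 m/s; v_y0 = 58.95 sin 31.20° = 30.538 m/s.
Time to reach the wall: t = 195.0 / 50.424 = 3.8672 s.
Height at that point: y = 30.538×3.8672 − 4.905×3.8672² = 44.741 m.
That is 44.741 − 29.69 = 15.05 m above the top of the wall, so the arrow clears it.

Yes — it clears the wall by 15.05 m.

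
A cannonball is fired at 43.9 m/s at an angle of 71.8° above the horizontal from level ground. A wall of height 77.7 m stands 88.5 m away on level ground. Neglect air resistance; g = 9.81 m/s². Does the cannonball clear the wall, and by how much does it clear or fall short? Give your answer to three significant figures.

v_x = 43.9 cos 71.8° = 13.71 m/s; v_y0 = 43.9 sin 71.8° = 41.70 m/s.
Time to reach the wall: t = 88.5 / 13.71 = 6.455 s.
Height at that point: y = 41.70×6.455 − 4.905×6.455² = 64.80 m.
That is 77.7 − 64.80 = 12.9 m below the top of the wall, so the cannonball does not clear it.

No — it falls 12.9 m short of clearing the wall.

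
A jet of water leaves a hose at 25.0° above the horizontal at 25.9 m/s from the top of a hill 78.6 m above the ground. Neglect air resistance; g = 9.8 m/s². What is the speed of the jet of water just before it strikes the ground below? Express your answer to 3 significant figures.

v_x = 25.9 cos 25.0° = 23.47 m/s is unchanged throughout.
For the vertical component, v_y² = v_y0² + 2 g h = (10.95)² + 2×9.8×78.6 = 1660, so |v_y| = 40.74 m/s.
Impact speed = √(v_x² + v_y²) = √(550.8 + 1660) = 47.0 m/s.

47.0 m/s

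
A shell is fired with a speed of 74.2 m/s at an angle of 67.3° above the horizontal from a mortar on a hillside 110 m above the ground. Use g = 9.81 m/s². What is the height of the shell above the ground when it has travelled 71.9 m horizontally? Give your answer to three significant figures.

251 m

v_x = 74.2 cos 67.3° = 28.63 m/s, v_y0 = 74.2 sin 67.3° = 68.45 m/s.
Time to reach x = 71.9 m: t = x / v_x = 71.9 / 28.63 = 2.511 s.
y = 110 + v_y0 t − ½ g t² = 110 + 68.45×2.511 − 4.905×2.511² = 251 m.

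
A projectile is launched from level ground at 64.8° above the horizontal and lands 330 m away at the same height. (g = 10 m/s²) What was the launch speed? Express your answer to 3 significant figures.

65.4 m/s

On level ground, R = v₀² sin(2θ) / g, so v₀ = √(R g / sin 2θ).
sin(2 × 64.8°) = 0.7705.
v₀ = √(330 × 10 / 0.7705) = √4283 = 65.4 m/s.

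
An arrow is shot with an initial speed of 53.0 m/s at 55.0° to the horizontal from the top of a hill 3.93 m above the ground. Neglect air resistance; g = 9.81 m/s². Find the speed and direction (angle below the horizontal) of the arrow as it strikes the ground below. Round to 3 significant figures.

v_x = 53.0 cos 55.0° = 30.40 m/s (constant).
|v_y| at impact = √((43.42)² + 2×9.81×3.93) = 44.30 m/s.
Speed = √(30.40² + 44.30²) = 53.7 m/s; angle = arctan(44.30/30.40) = 55.5° below horizontal.

53.7 m/s at 55.5° below the horizontal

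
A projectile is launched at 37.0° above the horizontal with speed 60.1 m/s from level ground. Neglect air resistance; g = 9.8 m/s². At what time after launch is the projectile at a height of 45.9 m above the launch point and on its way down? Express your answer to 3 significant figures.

5.75 s

v_y0 = 60.1 sin 37.0° = 36.17 m/s.
Set y = v_y0 t − ½ g t² = 45.9: 4.900 t² − 36.17 t + 45.9 = 0.
t = [36.17 ± √(1308 − 899.6)] / 9.8 = (36.17 ± 20.21) / 9.8, giving t = 1.63 s or t = 5.75 s.
On the way down corresponds to the larger root: t = 5.75 s.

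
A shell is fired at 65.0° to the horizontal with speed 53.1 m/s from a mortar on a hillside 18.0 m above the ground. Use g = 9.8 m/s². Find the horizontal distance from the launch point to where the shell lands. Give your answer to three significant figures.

Components: v_x = 53.1 cos 65.0° = 22.44 m/s, v_y = 53.1 sin 65.0° = 48.12 m/s.
Vertical: 0 = 18.0 + 48.12 t − ½(9.8) t² ⇒ 4.900 t² − 48.12 t − 18.0 = 0.
t = [48.12 + √(2316 + 352.8)] / 9.800 = 10.18 s.
Horizontal: R = v_x · t = 22.44 × 10.18 = 228 m.

228 m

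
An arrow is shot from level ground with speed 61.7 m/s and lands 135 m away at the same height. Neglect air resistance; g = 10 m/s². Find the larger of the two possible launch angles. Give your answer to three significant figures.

Level-ground range: R = v₀² sin(2θ)/g ⇒ sin 2θ = R g / v₀² = 135×10/61.7² = 0.3546.
2θ = arcsin(0.3546) = 20.77° or 180° − 20.77° = 159.23°.
So θ = 10.4° or θ = 79.6°.

79.6°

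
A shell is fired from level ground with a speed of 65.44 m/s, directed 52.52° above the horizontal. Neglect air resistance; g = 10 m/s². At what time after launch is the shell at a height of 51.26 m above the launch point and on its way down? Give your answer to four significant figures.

v_y0 = 65.44 sin 52.52° = 51.931 m/s.
Set y = v_y0 t − ½ g t² = 51.26: 5.000 t² − 51.931 t + 51.26 = 0.
t = [51.931 ± √(2696.8 − 1025.2)] / 10 = (51.931 ± 40.885) / 10, giving t = 1.105 s or t = 9.282 s.
On the way down corresponds to the larger root: t = 9.282 s.

9.282 s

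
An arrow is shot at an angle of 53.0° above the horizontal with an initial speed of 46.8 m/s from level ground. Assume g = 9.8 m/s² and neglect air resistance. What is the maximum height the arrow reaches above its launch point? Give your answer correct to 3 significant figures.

Vertical component of launch velocity: v_y = 46.8 sin 53.0° = 37.38 m/s.
At the highest point the vertical velocity is zero, so v_y² = 2 g h_max.
h_max = (37.38)² / (2 × 9.8) = 1397 / 19.60 = 71.3 m.

71.3 m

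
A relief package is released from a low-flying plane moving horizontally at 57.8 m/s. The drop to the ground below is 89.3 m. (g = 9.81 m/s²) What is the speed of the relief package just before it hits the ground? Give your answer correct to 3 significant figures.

71.4 m/s

Fall time: t = √(2 × 89.3 / 9.81) = 4.267 s.
At impact: v_x = 57.8 m/s (unchanged), v_y = g t = 9.81 × 4.267 = 41.86 m/s.
Speed = √(v_x² + v_y²) = √(3341 + 1752) = 71.4 m/s.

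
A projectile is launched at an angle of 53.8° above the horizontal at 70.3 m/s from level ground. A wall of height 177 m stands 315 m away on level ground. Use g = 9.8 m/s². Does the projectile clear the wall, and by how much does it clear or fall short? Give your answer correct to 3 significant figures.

v_x = 70.3 cos 53.8° = 41.52 m/s; v_y0 = 70.3 sin 53.8° = 56.73 m/s.
Time to reach the wall: t = 315 / 41.52 = 7.587 s.
Height at that point: y = 56.73×7.587 − 4.900×7.587² = 148.4 m.
That is 177 − 148.4 = 28.6 m below the top of the wall, so the projectile does not clear it.

No — it falls 28.6 m short of clearing the wall.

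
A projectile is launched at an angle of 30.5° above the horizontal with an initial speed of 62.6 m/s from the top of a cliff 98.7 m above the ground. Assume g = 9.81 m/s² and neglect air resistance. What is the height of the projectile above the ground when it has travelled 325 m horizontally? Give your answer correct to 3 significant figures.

v_x = 62.6 cos 30.5° = 53.94 m/s, v_y0 = 62.6 sin 30.5° = 31.77 m/s.
Time to reach x = 325 m: t = x / v_x = 325 / 53.94 = 6.025 s.
y = 98.7 + v_y0 t − ½ g t² = 98.7 + 31.77×6.025 − 4.905×6.025² = 112 m.

112 m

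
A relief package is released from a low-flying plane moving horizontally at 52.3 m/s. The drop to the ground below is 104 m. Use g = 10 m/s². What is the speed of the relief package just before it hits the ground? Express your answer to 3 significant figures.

69.4 m/s

Fall time: t = √(2 × 104 / 10) = 4.561 s.
At impact: v_x = 52.3 m/s (unchanged), v_y = g t = 10 × 4.561 = 45.61 m/s.
Speed = √(v_x² + v_y²) = √(2735 + 2080) = 69.4 m/s.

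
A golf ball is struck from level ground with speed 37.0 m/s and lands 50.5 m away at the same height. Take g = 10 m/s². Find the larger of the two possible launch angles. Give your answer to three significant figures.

Level-ground range: R = v₀² sin(2θ)/g ⇒ sin 2θ = R g / v₀² = 50.5×10/37.0² = 0.3689.
2θ = arcsin(0.3689) = 21.65° or 180° − 21.65° = 158.35°.
So θ = 10.8° or θ = 79.2°.

79.2°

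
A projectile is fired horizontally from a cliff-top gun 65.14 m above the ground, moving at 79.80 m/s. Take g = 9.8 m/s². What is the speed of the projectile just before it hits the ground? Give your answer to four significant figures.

87.43 m/s

Fall time: t = √(2 × 65.14 / 9.8) = 3.6461 s.
At impact: v_x = 79.80 m/s (unchanged), v_y = g t = 9.8 × 3.6461 = 35.732 m/s.
Speed = √(v_x² + v_y²) = √(6368.0 + 1276.8) = 87.43 m/s.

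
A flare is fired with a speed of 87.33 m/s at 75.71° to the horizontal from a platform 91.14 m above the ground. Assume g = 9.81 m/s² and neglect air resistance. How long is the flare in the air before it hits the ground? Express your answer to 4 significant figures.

Vertical component: v_y = 87.33 sin 75.71° = 84.628 m/s.
Taking up as positive with launch at y = 91.14 m, landing at y = 0: 0 = 91.14 + 84.628 t − ½(9.81) t².
Solving 4.905 t² − 84.628 t − 91.14 = 0 gives t = [84.628 + √(84.628² + 4·4.905·91.14)] / 9.810 = 18.27 s.

18.27 s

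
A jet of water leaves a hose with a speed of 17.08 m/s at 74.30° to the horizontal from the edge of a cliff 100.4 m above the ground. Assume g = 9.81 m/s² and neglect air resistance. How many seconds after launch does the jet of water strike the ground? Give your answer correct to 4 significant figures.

6.501 s

Vertical component: v_y = 17.08 sin 74.30° = 16.443 m/s.
Taking up as positive with launch at y = 100.4 m, landing at y = 0: 0 = 100.4 + 16.443 t − ½(9.81) t².
Solving 4.905 t² − 16.443 t − 100.4 = 0 gives t = [16.443 + √(16.443² + 4·4.905·100.4)] / 9.810 = 6.501 s.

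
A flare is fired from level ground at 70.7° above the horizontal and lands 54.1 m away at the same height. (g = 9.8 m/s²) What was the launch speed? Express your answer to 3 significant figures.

On level ground, R = v₀² sin(2θ) / g, so v₀ = √(R g / sin 2θ).
sin(2 × 70.7°) = 0.6239.
v₀ = √(54.1 × 9.8 / 0.6239) = √849.8 = 29.2 m/s.

29.2 m/s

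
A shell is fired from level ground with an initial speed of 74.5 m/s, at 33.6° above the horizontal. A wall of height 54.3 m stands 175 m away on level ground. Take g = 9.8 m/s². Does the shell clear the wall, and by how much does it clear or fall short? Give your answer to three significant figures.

v_x = 74.5 cos 33.6° = 62.05 m/s; v_y0 = 74.5 sin 33.6° = 41.23 m/s.
Time to reach the wall: t = 175 / 62.05 = 2.820 s.
Height at that point: y = 41.23×2.820 − 4.900×2.820² = 77.30 m.
That is 77.30 − 54.3 = 23.0 m above the top of the wall, so the shell clears it.

Yes — it clears the wall by 23.0 m.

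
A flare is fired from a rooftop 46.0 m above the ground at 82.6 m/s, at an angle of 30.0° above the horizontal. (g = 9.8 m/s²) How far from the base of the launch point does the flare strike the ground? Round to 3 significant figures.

Components: v_x = 82.6 cos 30.0° = 71.53 m/s, v_y = 82.6 sin 30.0° = 41.30 m/s.
Vertical: 0 = 46.0 + 41.30 t − ½(9.8) t² ⇒ 4.900 t² − 41.30 t − 46.0 = 0.
t = [41.30 + √(1706 + 901.6)] / 9.800 = 9.425 s.
Horizontal: R = v_x · t = 71.53 × 9.425 = 674 m.

674 m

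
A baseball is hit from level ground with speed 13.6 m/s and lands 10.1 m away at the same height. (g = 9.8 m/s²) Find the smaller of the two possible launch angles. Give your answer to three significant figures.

16.2°

Level-ground range: R = v₀² sin(2θ)/g ⇒ sin 2θ = R g / v₀² = 10.1×9.8/13.6² = 0.5351.
2θ = arcsin(0.5351) = 32.35° or 180° − 32.35° = 147.65°.
So θ = 16.2° or θ = 73.8°.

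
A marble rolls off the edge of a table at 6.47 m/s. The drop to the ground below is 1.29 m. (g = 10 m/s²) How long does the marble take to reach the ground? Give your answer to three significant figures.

0.508 s

The horizontal speed doesn't affect the fall. With v_y0 = 0, h = ½ g t².
t = √(2 × 1.29 / 10) = √0.2580 = 0.508 s.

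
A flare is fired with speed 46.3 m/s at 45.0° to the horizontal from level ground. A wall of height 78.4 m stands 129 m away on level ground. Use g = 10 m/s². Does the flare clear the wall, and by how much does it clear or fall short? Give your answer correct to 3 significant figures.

v_x = 46.3 cos 45.0° = 32.74 m/s; v_y0 = 46.3 sin 45.0° = 32.74 m/s.
Time to reach the wall: t = 129 / 32.74 = 3.940 s.
Height at that point: y = 32.74×3.940 − 5.000×3.940² = 51.38 m.
That is 78.4 − 51.38 = 27.0 m below the top of the wall, so the flare does not clear it.

No — it falls 27.0 m short of clearing the wall.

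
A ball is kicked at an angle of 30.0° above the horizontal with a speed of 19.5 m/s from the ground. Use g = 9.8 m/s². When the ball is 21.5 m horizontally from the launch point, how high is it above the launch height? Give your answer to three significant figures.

v_x = 19.5 cos 30.0° = 16.89 m/s, v_y0 = 19.5 sin 30.0° = 9.750 m/s.
Time to reach x = 21.5 m: t = x / v_x = 21.5 / 16.89 = 1.273 s.
y = v_y0 t − ½ g t² = 9.750×1.273 − 4.900×1.273² = 4.47 m.

4.47 m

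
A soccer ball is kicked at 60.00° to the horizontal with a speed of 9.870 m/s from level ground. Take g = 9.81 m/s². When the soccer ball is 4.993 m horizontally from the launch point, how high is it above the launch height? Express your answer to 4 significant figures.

3.627 m

v_x = 9.870 cos 60.00° = 4.9350 m/s, v_y0 = 9.870 sin 60.00° = 8.5477 m/s.
Time to reach x = 4.993 m: t = x / v_x = 4.993 / 4.9350 = 1.0118 s.
y = v_y0 t − ½ g t² = 8.5477×1.0118 − 4.905×1.0118² = 3.627 m.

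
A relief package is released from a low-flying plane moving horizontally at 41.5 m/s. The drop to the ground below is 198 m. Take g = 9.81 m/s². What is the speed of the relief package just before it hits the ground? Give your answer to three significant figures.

74.9 m/s

Fall time: t = √(2 × 198 / 9.81) = 6.354 s.
At impact: v_x = 41.5 m/s (unchanged), v_y = g t = 9.81 × 6.354 = 62.33 m/s.
Speed = √(v_x² + v_y²) = √(1722 + 3885) = 74.9 m/s.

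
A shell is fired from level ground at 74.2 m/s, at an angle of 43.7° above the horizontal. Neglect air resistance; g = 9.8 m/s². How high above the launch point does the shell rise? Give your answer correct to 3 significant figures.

Vertical component of launch velocity: v_y = 74.2 sin 43.7° = 51.26 m/s.
At the highest point the vertical velocity is zero, so v_y² = 2 g h_max.
h_max = (51.26)² / (2 × 9.8) = 2628 / 19.60 = 134 m.

134 m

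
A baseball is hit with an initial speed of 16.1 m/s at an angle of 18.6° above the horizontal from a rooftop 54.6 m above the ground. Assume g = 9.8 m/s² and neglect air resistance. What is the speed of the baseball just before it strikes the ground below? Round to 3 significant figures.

36.5 m/s

v_x = 16.1 cos 18.6° = 15.26 m/s is unchanged throughout.
For the vertical component, v_y² = v_y0² + 2 g h = (5.135)² + 2×9.8×54.6 = 1097, so |v_y| = 33.12 m/s.
Impact speed = √(v_x² + v_y²) = √(232.9 + 1097) = 36.5 m/s.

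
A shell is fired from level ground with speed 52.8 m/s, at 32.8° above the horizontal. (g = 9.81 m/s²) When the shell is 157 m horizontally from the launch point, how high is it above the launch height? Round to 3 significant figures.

v_x = 52.8 cos 32.8° = 44.38 m/s, v_y0 = 52.8 sin 32.8° = 28.60 m/s.
Time to reach x = 157 m: t = x / v_x = 157 / 44.38 = 3.538 s.
y = v_y0 t − ½ g t² = 28.60×3.538 − 4.905×3.538² = 39.8 m.

39.8 m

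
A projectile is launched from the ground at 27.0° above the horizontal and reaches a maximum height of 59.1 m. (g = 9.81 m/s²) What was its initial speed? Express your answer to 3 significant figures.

At maximum height v_y = 0, so (v₀ sin θ)² = 2 g H.
v₀ sin 27.0° = √(2 × 9.81 × 59.1) = 34.05 m/s.
v₀ = 34.05 / sin 27.0° = 34.05 / 0.4540 = 75.0 m/s.

75.0 m/s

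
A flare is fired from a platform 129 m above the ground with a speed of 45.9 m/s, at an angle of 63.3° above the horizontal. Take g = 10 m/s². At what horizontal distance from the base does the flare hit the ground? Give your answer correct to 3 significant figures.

Components: v_x = 45.9 cos 63.3° = 20.62 m/s, v_y = 45.9 sin 63.3° = 41.01 m/s.
Vertical: 0 = 129 + 41.01 t − ½(10) t² ⇒ 5.000 t² − 41.01 t − 129 = 0.
t = [41.01 + √(1682 + 2580)] / 10.00 = 10.63 s.
Horizontal: R = v_x · t = 20.62 × 10.63 = 219 m.

219 m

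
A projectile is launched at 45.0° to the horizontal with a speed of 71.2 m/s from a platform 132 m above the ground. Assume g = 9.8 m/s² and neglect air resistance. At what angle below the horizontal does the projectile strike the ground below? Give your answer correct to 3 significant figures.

v_x = 71.2 cos 45.0° = 50.35 m/s.
At impact |v_y| = √(v_y0² + 2 g h) = √(50.35² + 2×9.8×132) = 71.57 m/s.
Angle below horizontal = arctan(|v_y| / v_x) = arctan(71.57 / 50.35) = 54.9°.

54.9°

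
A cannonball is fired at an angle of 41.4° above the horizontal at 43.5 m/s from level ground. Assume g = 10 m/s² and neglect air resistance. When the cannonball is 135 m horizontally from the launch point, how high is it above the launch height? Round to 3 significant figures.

33.4 m

v_x = 43.5 cos 41.4° = 32.63 m/s, v_y0 = 43.5 sin 41.4° = 28.77 m/s.
Time to reach x = 135 m: t = x / v_x = 135 / 32.63 = 4.137 s.
y = v_y0 t − ½ g t² = 28.77×4.137 − 5.000×4.137² = 33.4 m.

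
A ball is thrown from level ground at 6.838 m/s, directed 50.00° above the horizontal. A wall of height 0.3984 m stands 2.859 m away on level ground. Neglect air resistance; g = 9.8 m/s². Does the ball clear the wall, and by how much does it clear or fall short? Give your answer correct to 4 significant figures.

Yes — it clears the wall by 0.9357 m.

v_x = 6.838 cos 50.00° = 4.3954 m/s; v_y0 = 6.838 sin 50.00° = 5.2382 m/s.
Time to reach the wall: t = 2.859 / 4.3954 = 0.65045 s.
Height at that point: y = 5.2382×0.65045 − 4.900×0.65045² = 1.3341 m.
That is 1.3341 − 0.3984 = 0.9357 m above the top of the wall, so the ball clears it.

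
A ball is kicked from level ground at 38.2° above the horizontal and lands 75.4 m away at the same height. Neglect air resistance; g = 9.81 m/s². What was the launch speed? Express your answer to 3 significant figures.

27.6 m/s

On level ground, R = v₀² sin(2θ) / g, so v₀ = √(R g / sin 2θ).
sin(2 × 38.2°) = 0.9720.
v₀ = √(75.4 × 9.81 / 0.9720) = √761.0 = 27.6 m/s.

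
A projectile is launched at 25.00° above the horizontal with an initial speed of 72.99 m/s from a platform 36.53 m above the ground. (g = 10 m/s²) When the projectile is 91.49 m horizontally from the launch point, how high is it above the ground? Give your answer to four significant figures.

v_x = 72.99 cos 25.00° = 66.151 m/s, v_y0 = 72.99 sin 25.00° = 30.847 m/s.
Time to reach x = 91.49 m: t = x / v_x = 91.49 / 66.151 = 1.3830 s.
y = 36.53 + v_y0 t − ½ g t² = 36.53 + 30.847×1.3830 − 5.000×1.3830² = 69.63 m.

69.63 m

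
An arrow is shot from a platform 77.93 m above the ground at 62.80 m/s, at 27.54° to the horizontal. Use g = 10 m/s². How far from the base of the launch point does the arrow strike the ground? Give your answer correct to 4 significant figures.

Components: v_x = 62.80 cos 27.54° = 55.684 m/s, v_y = 62.80 sin 27.54° = 29.037 m/s.
Vertical: 0 = 77.93 + 29.037 t − ½(10) t² ⇒ 5.000 t² − 29.037 t − 77.93 = 0.
t = [29.037 + √(843.15 + 1558.6)] / 10.00 = 7.8045 s.
Horizontal: R = v_x · t = 55.684 × 7.8045 = 434.6 m.

434.6 m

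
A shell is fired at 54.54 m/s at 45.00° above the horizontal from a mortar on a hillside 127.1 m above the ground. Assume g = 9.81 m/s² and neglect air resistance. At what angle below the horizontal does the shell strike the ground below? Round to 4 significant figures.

58.57°

v_x = 54.54 cos 45.00° = 38.566 m/s.
At impact |v_y| = √(v_y0² + 2 g h) = √(38.566² + 2×9.81×127.1) = 63.095 m/s.
Angle below horizontal = arctan(|v_y| / v_x) = arctan(63.095 / 38.566) = 58.57°.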